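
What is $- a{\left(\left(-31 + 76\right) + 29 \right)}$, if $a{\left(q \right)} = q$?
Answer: $-74$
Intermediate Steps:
$- a{\left(\left(-31 + 76\right) + 29 \right)} = - (\left(-31 + 76\right) + 29) = - (45 + 29) = \left(-1\right) 74 = -74$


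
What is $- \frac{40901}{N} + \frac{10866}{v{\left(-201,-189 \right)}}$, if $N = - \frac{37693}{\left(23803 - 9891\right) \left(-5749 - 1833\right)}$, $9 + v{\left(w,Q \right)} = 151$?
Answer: $- \frac{306312933007195}{2676203} \approx -1.1446 \cdot 10^{8}$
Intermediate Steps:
$v{\left(w,Q \right)} = 142$ ($v{\left(w,Q \right)} = -9 + 151 = 142$)
$N = \frac{37693}{105480784}$ ($N = - \frac{37693}{13912 \left(-7582\right)} = - \frac{37693}{-105480784} = \left(-37693\right) \left(- \frac{1}{105480784}\right) = \frac{37693}{105480784} \approx 0.00035734$)
$- \frac{40901}{N} + \frac{10866}{v{\left(-201,-189 \right)}} = - \frac{40901}{\frac{37693}{105480784}} + \frac{10866}{142} = \left(-40901\right) \frac{105480784}{37693} + 10866 \cdot \frac{1}{142} = - \frac{4314269546384}{37693} + \frac{5433}{71} = - \frac{306312933007195}{2676203}$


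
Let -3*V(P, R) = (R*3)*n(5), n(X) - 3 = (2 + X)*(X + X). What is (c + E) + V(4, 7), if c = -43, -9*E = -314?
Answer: -4672/9 ≈ -519.11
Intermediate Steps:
E = 314/9 (E = -⅑*(-314) = 314/9 ≈ 34.889)
n(X) = 3 + 2*X*(2 + X) (n(X) = 3 + (2 + X)*(X + X) = 3 + (2 + X)*(2*X) = 3 + 2*X*(2 + X))
V(P, R) = -73*R (V(P, R) = -R*3*(3 + 2*5² + 4*5)/3 = -3*R*(3 + 2*25 + 20)/3 = -3*R*(3 + 50 + 20)/3 = -3*R*73/3 = -73*R)
(c + E) + V(4, 7) = (-43 + 314/9) - 73*7 = -73/9 - 511 = -4672/9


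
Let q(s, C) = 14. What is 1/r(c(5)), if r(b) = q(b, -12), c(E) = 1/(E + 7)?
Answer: 1/14 ≈ 0.071429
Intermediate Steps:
c(E) = 1/(7 + E)
r(b) = 14
1/r(c(5)) = 1/14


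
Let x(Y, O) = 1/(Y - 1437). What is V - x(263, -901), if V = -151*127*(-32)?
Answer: 720441537/1174 ≈ 6.1366e+5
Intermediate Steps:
V = 613664 (V = -19177*(-32) = 613664)
x(Y, O) = 1/(-1437 + Y)
V - x(263, -901) = 613664 - 1/(-1437 + 263) = 613664 - 1/(-1174) = 613664 - 1*(-1/1174) = 613664 + 1/1174 = 720441537/1174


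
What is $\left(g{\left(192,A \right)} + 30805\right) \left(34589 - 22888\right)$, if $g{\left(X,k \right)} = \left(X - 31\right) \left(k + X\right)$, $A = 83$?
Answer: $878511080$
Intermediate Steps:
$g{\left(X,k \right)} = \left(-31 + X\right) \left(X + k\right)$
$\left(g{\left(192,A \right)} + 30805\right) \left(34589 - 22888\right) = \left(\left(192^{2} - 5952 - 2573 + 192 \cdot 83\right) + 30805\right) \left(34589 - 22888\right) = \left(\left(36864 - 5952 - 2573 + 15936\right) + 30805\right) 11701 = \left(44275 + 30805\right) 11701 = 75080 \cdot 11701 = 878511080$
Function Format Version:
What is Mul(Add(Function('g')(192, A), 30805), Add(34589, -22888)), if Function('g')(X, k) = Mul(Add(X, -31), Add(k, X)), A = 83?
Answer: 878511080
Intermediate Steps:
Function('g')(X, k) = Mul(Add(-31, X), Add(X, k))
Mul(Add(Function('g')(192, A), 30805), Add(34589, -22888)) = Mul(Add(Add(Pow(192, 2), Mul(-31, 192), Mul(-31, 83), Mul(192, 83)), 30805), Add(34589, -22888)) = Mul(Add(Add(36864, -5952, -2573, 15936), 30805), 11701) = Mul(Add(44275, 30805), 11701) = Mul(75080, 11701) = 878511080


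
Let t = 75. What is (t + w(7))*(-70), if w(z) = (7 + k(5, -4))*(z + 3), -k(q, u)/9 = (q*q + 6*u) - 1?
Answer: -10150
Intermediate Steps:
k(q, u) = 9 - 54*u - 9*q² (k(q, u) = -9*((q*q + 6*u) - 1) = -9*((q² + 6*u) - 1) = -9*(-1 + q² + 6*u) = 9 - 54*u - 9*q²)
w(z) = 21 + 7*z (w(z) = (7 + (9 - 54*(-4) - 9*5²))*(z + 3) = (7 + (9 + 216 - 9*25))*(3 + z) = (7 + (9 + 216 - 225))*(3 + z) = (7 + 0)*(3 + z) = 7*(3 + z) = 21 + 7*z)
(t + w(7))*(-70) = (75 + (21 + 7*7))*(-70) = (75 + (21 + 49))*(-70) = (75 + 70)*(-70) = 145*(-70) = -10150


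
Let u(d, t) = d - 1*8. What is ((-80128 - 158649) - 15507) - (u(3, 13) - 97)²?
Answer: -264688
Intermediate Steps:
u(d, t) = -8 + d (u(d, t) = d - 8 = -8 + d)
((-80128 - 158649) - 15507) - (u(3, 13) - 97)² = ((-80128 - 158649) - 15507) - ((-8 + 3) - 97)² = (-238777 - 15507) - (-5 - 97)² = -254284 - 1*(-102)² = -254284 - 1*10404 = -254284 - 10404 = -264688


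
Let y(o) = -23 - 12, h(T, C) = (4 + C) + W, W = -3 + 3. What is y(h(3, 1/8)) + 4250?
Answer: 4215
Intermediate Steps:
W = 0
h(T, C) = 4 + C (h(T, C) = (4 + C) + 0 = 4 + C)
y(o) = -35
y(h(3, 1/8)) + 4250 = -35 + 4250 = 4215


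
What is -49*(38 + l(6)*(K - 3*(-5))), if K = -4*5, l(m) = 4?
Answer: -882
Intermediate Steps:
K = -20
-49*(38 + l(6)*(K - 3*(-5))) = -49*(38 + 4*(-20 - 3*(-5))) = -49*(38 + 4*(-20 + 15)) = -49*(38 + 4*(-5)) = -49*(38 - 20) = -49*18 = -882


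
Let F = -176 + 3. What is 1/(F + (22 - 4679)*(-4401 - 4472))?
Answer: 1/41321388 ≈ 2.4201e-8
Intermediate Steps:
F = -173
1/(F + (22 - 4679)*(-4401 - 4472)) = 1/(-173 + (22 - 4679)*(-4401 - 4472)) = 1/(-173 - 4657*(-8873)) = 1/(-173 + 41321561) = 1/41321388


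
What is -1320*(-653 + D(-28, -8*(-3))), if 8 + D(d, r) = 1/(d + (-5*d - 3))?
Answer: 95103360/109 ≈ 8.7251e+5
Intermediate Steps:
D(d, r) = -8 + 1/(-3 - 4*d) (D(d, r) = -8 + 1/(d + (-5*d - 3)) = -8 + 1/(d + (-3 - 5*d)) = -8 + 1/(-3 - 4*d))
-1320*(-653 + D(-28, -8*(-3))) = -1320*(-653 + (-25 - 32*(-28))/(3 + 4*(-28))) = -1320*(-653 + (-25 + 896)/(3 - 112)) = -1320*(-653 + 871/(-109)) = -1320*(-653 - 1/109*871) = -1320*(-653 - 871/109) = -1320*(-72048/109) = 95103360/109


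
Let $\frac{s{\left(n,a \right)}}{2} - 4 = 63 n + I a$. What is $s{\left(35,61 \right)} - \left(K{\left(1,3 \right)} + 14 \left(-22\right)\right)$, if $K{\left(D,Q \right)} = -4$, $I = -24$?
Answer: $1802$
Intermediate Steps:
$s{\left(n,a \right)} = 8 - 48 a + 126 n$ ($s{\left(n,a \right)} = 8 + 2 \left(63 n - 24 a\right) = 8 + 2 \left(- 24 a + 63 n\right) = 8 - \left(- 126 n + 48 a\right) = 8 - 48 a + 126 n$)
$s{\left(35,61 \right)} - \left(K{\left(1,3 \right)} + 14 \left(-22\right)\right) = \left(8 - 2928 + 126 \cdot 35\right) - \left(-4 + 14 \left(-22\right)\right) = \left(8 - 2928 + 4410\right) - \left(-4 - 308\right) = 1490 - -312 = 1490 + 312 = 1802$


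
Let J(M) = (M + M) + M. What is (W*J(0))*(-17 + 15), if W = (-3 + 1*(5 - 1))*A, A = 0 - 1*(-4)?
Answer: 0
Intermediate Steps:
A = 4 (A = 0 + 4 = 4)
J(M) = 3*M (J(M) = 2*M + M = 3*M)
W = 4 (W = (-3 + 1*(5 - 1))*4 = (-3 + 1*4)*4 = (-3 + 4)*4 = 1*4 = 4)
(W*J(0))*(-17 + 15) = (4*(3*0))*(-17 + 15) = (4*0)*(-2) = 0*(-2) = 0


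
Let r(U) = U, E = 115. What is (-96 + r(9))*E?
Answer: -10005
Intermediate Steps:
(-96 + r(9))*E = (-96 + 9)*115 = -87*115 = -10005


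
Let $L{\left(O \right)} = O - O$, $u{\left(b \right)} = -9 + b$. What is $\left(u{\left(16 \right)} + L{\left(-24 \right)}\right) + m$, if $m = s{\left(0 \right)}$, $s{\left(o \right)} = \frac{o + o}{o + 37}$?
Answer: $7$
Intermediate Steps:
$s{\left(o \right)} = \frac{2 o}{37 + o}$
$m = 0$ ($m = 2 \cdot 0 \frac{1}{37 + 0} = 2 \cdot 0 \cdot \frac{1}{37} = 0$)
$L{\left(O \right)} = 0$
$\left(u{\left(16 \right)} + L{\left(-24 \right)}\right) + m = \left(\left(-9 + 16\right) + 0\right) + 0 = \left(7 + 0\right) + 0 = 7 + 0 = 7$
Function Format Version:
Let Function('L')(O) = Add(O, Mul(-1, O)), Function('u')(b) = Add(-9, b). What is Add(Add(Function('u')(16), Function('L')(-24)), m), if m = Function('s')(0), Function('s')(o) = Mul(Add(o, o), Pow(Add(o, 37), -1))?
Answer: 7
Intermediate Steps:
Function('s')(o) = Mul(2, o, Pow(Add(37, o), -1)) (Function('s')(o) = Mul(Mul(2, o), Pow(Add(37, o), -1)) = Mul(2, o, Pow(Add(37, o), -1)))
m = 0 (m = Mul(2, 0, Pow(Add(37, 0), -1)) = Mul(2, 0, Pow(37, -1)) = Mul(2, 0, Rational(1, 37)) = 0)
Function('L')(O) = 0
Add(Add(Function('u')(16), Function('L')(-24)), m) = Add(Add(Add(-9, 16), 0), 0) = Add(Add(7, 0), 0) = Add(7, 0) = 7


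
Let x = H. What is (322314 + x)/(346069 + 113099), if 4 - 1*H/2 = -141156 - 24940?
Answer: 327257/229584 ≈ 1.4254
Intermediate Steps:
H = 332200 (H = 8 - 2*(-141156 - 24940) = 8 - 2*(-166096) = 8 + 332192 = 332200)
x = 332200
(322314 + x)/(346069 + 113099) = (322314 + 332200)/(346069 + 113099) = 654514/459168 = 654514*(1/459168) = 327257/229584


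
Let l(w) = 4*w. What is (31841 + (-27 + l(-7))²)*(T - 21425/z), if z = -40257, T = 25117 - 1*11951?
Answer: 2053394667038/4473 ≈ 4.5906e+8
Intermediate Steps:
T = 13166 (T = 25117 - 11951 = 13166)
(31841 + (-27 + l(-7))²)*(T - 21425/z) = (31841 + (-27 + 4*(-7))²)*(13166 - 21425/(-40257)) = (31841 + (-27 - 28)²)*(13166 - 21425*(-1/40257)) = (31841 + (-55)²)*(13166 + 21425/40257) = (31841 + 3025)*(530045087/40257) = 34866*(530045087/40257) = 2053394667038/4473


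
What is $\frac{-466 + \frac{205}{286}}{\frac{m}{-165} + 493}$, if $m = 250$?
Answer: $- \frac{399213}{421694} \approx -0.94669$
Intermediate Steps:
$\frac{-466 + \frac{205}{286}}{\frac{m}{-165} + 493} = \frac{-466 + \frac{205}{286}}{\frac{250}{-165} + 493} = \frac{-466 + 205 \cdot \frac{1}{286}}{250 \left(- \frac{1}{165}\right) + 493} = \frac{-466 + \frac{205}{286}}{- \frac{50}{33} + 493} = - \frac{133071}{286 \cdot \frac{16219}{33}} = \left(- \frac{133071}{286}\right) \frac{33}{16219} = - \frac{399213}{421694}$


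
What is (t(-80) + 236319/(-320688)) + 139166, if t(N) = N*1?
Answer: 14867658283/106896 ≈ 1.3909e+5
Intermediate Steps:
t(N) = N
(t(-80) + 236319/(-320688)) + 139166 = (-80 + 236319/(-320688)) + 139166 = (-80 + 236319*(-1/320688)) + 139166 = (-80 - 78773/106896) + 139166 = -8630453/106896 + 139166 = 14867658283/106896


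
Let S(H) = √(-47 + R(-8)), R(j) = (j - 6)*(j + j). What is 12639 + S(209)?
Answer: 12639 + √177 ≈ 12652.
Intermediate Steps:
R(j) = 2*j*(-6 + j) (R(j) = (-6 + j)*(2*j) = 2*j*(-6 + j))
S(H) = √177 (S(H) = √(-47 + 2*(-8)*(-6 - 8)) = √(-47 + 2*(-8)*(-14)) = √(-47 + 224) = √177)
12639 + S(209) = 12639 + √177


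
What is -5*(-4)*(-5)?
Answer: -100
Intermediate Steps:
-5*(-4)*(-5) = 20*(-5) = -100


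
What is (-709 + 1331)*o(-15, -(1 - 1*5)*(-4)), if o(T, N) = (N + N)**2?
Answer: 636928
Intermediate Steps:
o(T, N) = 4*N**2 (o(T, N) = (2*N)**2 = 4*N**2)
(-709 + 1331)*o(-15, -(1 - 1*5)*(-4)) = (-709 + 1331)*(4*(-(1 - 1*5)*(-4))**2) = 622*(4*(-(1 - 5)*(-4))**2) = 622*(4*(-1*(-4)*(-4))**2) = 622*(4*(4*(-4))**2) = 622*(4*(-16)**2) = 622*(4*256) = 622*1024 = 636928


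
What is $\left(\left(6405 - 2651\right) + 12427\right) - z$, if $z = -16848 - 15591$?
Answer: $48620$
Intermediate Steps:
$z = -32439$
$\left(\left(6405 - 2651\right) + 12427\right) - z = \left(\left(6405 - 2651\right) + 12427\right) - -32439 = \left(3754 + 12427\right) + 32439 = 16181 + 32439 = 48620$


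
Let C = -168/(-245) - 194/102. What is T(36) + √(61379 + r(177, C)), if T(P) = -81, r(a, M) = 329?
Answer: -81 + 2*√15427 ≈ 167.41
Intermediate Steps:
C = -2171/1785 (C = -168*(-1/245) - 194*1/102 = 24/35 - 97/51 = -2171/1785 ≈ -1.2162)
T(36) + √(61379 + r(177, C)) = -81 + √(61379 + 329) = -81 + √61708 = -81 + 2*√15427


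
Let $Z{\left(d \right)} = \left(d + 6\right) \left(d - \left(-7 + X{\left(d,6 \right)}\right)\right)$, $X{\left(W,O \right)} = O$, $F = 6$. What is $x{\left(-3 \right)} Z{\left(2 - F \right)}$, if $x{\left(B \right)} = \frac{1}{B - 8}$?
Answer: $\frac{6}{11} \approx 0.54545$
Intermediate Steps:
$Z{\left(d \right)} = \left(1 + d\right) \left(6 + d\right)$ ($Z{\left(d \right)} = \left(d + 6\right) \left(d + \left(7 - 6\right)\right) = \left(6 + d\right) \left(d + \left(7 - 6\right)\right) = \left(6 + d\right) \left(d + 1\right) = \left(6 + d\right) \left(1 + d\right) = \left(1 + d\right) \left(6 + d\right)$)
$x{\left(B \right)} = \frac{1}{-8 + B}$
$x{\left(-3 \right)} Z{\left(2 - F \right)} = \frac{6 + \left(2 - 6\right)^{2} + 7 \left(2 - 6\right)}{-8 - 3} = \frac{6 + \left(2 - 6\right)^{2} + 7 \left(2 - 6\right)}{-11} = - \frac{6 + \left(-4\right)^{2} + 7 \left(-4\right)}{11} = - \frac{6 + 16 - 28}{11} = \left(- \frac{1}{11}\right) \left(-6\right) = \frac{6}{11}$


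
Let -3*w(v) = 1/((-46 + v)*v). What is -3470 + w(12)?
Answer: -4247279/1224 ≈ -3470.0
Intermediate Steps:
w(v) = -1/(3*v*(-46 + v)) (w(v) = -1/(3*(-46 + v)*v) = -1/(3*v*(-46 + v)))
-3470 + w(12) = -3470 - ⅓/(12*(-46 + 12)) = -3470 - ⅓*1/12/(-34) = -3470 - ⅓*1/12*(-1/34) = -3470 + 1/1224 = -4247279/1224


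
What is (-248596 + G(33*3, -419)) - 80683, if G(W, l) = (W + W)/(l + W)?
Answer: -52684739/160 ≈ -3.2928e+5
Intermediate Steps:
G(W, l) = 2*W/(W + l) (G(W, l) = (2*W)/(W + l) = 2*W/(W + l))
(-248596 + G(33*3, -419)) - 80683 = (-248596 + 2*(33*3)/(33*3 - 419)) - 80683 = (-248596 + 2*99/(99 - 419)) - 80683 = (-248596 + 2*99/(-320)) - 80683 = (-248596 + 2*99*(-1/320)) - 80683 = (-248596 - 99/160) - 80683 = -39775459/160 - 80683 = -52684739/160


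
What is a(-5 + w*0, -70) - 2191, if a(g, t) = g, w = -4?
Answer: -2196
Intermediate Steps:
a(-5 + w*0, -70) - 2191 = (-5 - 4*0) - 2191 = (-5 + 0) - 2191 = -5 - 2191 = -2196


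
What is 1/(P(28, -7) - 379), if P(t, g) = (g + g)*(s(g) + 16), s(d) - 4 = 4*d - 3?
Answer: -1/225 ≈ -0.0044444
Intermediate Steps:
s(d) = 1 + 4*d (s(d) = 4 + (4*d - 3) = 4 + (-3 + 4*d) = 1 + 4*d)
P(t, g) = 2*g*(17 + 4*g) (P(t, g) = (g + g)*((1 + 4*g) + 16) = (2*g)*(17 + 4*g) = 2*g*(17 + 4*g))
1/(P(28, -7) - 379) = 1/(2*(-7)*(17 + 4*(-7)) - 379) = 1/(2*(-7)*(17 - 28) - 379) = 1/(2*(-7)*(-11) - 379) = 1/(154 - 379) = 1/(-225) = -1/225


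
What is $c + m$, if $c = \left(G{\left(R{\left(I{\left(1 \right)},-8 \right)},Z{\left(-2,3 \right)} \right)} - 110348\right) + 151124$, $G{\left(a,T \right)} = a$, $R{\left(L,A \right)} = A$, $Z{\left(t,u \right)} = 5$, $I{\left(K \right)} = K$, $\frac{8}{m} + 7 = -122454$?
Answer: $\frac{4992490040}{122461} \approx 40768.0$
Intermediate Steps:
$m = - \frac{8}{122461}$ ($m = \frac{8}{-7 - 122454} = \frac{8}{-122461} = 8 \left(- \frac{1}{122461}\right) = - \frac{8}{122461} \approx -6.5327 \cdot 10^{-5}$)
$c = 40768$ ($c = \left(-8 - 110348\right) + 151124 = -110356 + 151124 = 40768$)
$c + m = 40768 - \frac{8}{122461} = \frac{4992490040}{122461}$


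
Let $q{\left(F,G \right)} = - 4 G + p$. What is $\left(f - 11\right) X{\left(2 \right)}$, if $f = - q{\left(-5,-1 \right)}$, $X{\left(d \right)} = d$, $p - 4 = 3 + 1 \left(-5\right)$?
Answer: $-34$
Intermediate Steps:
$p = 2$ ($p = 4 + \left(3 + 1 \left(-5\right)\right) = 4 + \left(3 - 5\right) = 4 - 2 = 2$)
$q{\left(F,G \right)} = 2 - 4 G$ ($q{\left(F,G \right)} = - 4 G + 2 = 2 - 4 G$)
$f = -6$ ($f = - (2 - -4) = - (2 + 4) = \left(-1\right) 6 = -6$)
$\left(f - 11\right) X{\left(2 \right)} = \left(-6 - 11\right) 2 = \left(-17\right) 2 = -34$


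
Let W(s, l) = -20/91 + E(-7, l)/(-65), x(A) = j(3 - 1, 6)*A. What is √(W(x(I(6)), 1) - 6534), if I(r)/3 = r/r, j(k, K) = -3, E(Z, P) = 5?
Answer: 9*I*√668031/91 ≈ 80.835*I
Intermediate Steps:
I(r) = 3 (I(r) = 3*(r/r) = 3*1 = 3)
x(A) = -3*A
W(s, l) = -27/91 (W(s, l) = -20/91 + 5/(-65) = -20*1/91 + 5*(-1/65) = -20/91 - 1/13 = -27/91)
√(W(x(I(6)), 1) - 6534) = √(-27/91 - 6534) = √(-594621/91) = 9*I*√668031/91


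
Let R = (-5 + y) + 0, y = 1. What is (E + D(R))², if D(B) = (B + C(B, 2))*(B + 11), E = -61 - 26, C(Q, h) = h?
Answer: 10201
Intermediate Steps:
E = -87
R = -4 (R = (-5 + 1) + 0 = -4 + 0 = -4)
D(B) = (2 + B)*(11 + B) (D(B) = (B + 2)*(B + 11) = (2 + B)*(11 + B))
(E + D(R))² = (-87 + (22 + (-4)² + 13*(-4)))² = (-87 + (22 + 16 - 52))² = (-87 - 14)² = (-101)² = 10201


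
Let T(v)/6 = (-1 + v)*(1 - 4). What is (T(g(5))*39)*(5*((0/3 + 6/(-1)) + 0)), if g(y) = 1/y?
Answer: -16848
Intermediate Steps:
T(v) = 18 - 18*v (T(v) = 6*((-1 + v)*(1 - 4)) = 6*((-1 + v)*(-3)) = 6*(3 - 3*v) = 18 - 18*v)
(T(g(5))*39)*(5*((0/3 + 6/(-1)) + 0)) = ((18 - 18/5)*39)*(5*((0/3 + 6/(-1)) + 0)) = ((18 - 18*1/5)*39)*(5*((0*(1/3) + 6*(-1)) + 0)) = ((18 - 18/5)*39)*(5*((0 - 6) + 0)) = ((72/5)*39)*(5*(-6 + 0)) = 2808*(5*(-6))/5 = (2808/5)*(-30) = -16848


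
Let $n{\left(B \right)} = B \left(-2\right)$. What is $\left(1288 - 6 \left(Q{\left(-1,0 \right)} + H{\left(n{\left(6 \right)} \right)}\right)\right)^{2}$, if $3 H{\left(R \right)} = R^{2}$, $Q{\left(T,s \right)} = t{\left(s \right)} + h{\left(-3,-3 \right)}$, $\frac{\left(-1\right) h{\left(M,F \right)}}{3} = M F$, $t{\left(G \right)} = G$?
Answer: $1350244$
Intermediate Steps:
$h{\left(M,F \right)} = - 3 F M$ ($h{\left(M,F \right)} = - 3 M F = - 3 F M$)
$n{\left(B \right)} = - 2 B$
$Q{\left(T,s \right)} = -27 + s$ ($Q{\left(T,s \right)} = s - \left(-9\right) \left(-3\right) = s - 27 = -27 + s$)
$H{\left(R \right)} = \frac{R^{2}}{3}$
$\left(1288 - 6 \left(Q{\left(-1,0 \right)} + H{\left(n{\left(6 \right)} \right)}\right)\right)^{2} = \left(1288 - 6 \left(\left(-27 + 0\right) + \frac{\left(\left(-2\right) 6\right)^{2}}{3}\right)\right)^{2} = \left(1288 - 6 \left(-27 + \frac{\left(-12\right)^{2}}{3}\right)\right)^{2} = \left(1288 - 6 \left(-27 + \frac{1}{3} \cdot 144\right)\right)^{2} = \left(1288 - 6 \left(-27 + 48\right)\right)^{2} = \left(1288 - 126\right)^{2} = 1162^{2} = 1350244$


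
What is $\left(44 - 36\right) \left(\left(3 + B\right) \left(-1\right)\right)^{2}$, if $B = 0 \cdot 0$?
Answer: $72$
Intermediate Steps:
$B = 0$
$\left(44 - 36\right) \left(\left(3 + B\right) \left(-1\right)\right)^{2} = \left(44 - 36\right) \left(\left(3 + 0\right) \left(-1\right)\right)^{2} = 8 \left(3 \left(-1\right)\right)^{2} = 8 \left(-3\right)^{2} = 8 \cdot 9 = 72$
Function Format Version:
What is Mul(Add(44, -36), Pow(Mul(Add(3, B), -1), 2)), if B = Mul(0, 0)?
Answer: 72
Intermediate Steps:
B = 0
Mul(Add(44, -36), Pow(Mul(Add(3, B), -1), 2)) = Mul(Add(44, -36), Pow(Mul(Add(3, 0), -1), 2)) = Mul(8, Pow(Mul(3, -1), 2)) = Mul(8, Pow(-3, 2)) = Mul(8, 9) = 72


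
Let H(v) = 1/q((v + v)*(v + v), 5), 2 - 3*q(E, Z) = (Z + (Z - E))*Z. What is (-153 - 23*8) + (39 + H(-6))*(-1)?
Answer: -84225/224 ≈ -376.00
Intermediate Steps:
q(E, Z) = 2/3 - Z*(-E + 2*Z)/3 (q(E, Z) = 2/3 - (Z + (Z - E))*Z/3 = 2/3 - (-E + 2*Z)*Z/3 = 2/3 - Z*(-E + 2*Z)/3)
H(v) = 1/(-16 + 20*v**2/3) (H(v) = 1/(2/3 - 2/3*5**2 + (1/3)*((v + v)*(v + v))*5) = 1/(2/3 - 2/3*25 + (1/3)*((2*v)*(2*v))*5) = 1/(2/3 - 50/3 + (1/3)*(4*v**2)*5) = 1/(2/3 - 50/3 + 20*v**2/3) = 1/(-16 + 20*v**2/3))
(-153 - 23*8) + (39 + H(-6))*(-1) = (-153 - 23*8) + (39 + 3/(4*(-12 + 5*(-6)**2)))*(-1) = (-153 - 184) + (39 + 3/(4*(-12 + 5*36)))*(-1) = -337 + (39 + 3/(4*(-12 + 180)))*(-1) = -337 + (39 + (3/4)/168)*(-1) = -337 + (39 + (3/4)*(1/168))*(-1) = -337 + (39 + 1/224)*(-1) = -337 + (8737/224)*(-1) = -337 - 8737/224 = -84225/224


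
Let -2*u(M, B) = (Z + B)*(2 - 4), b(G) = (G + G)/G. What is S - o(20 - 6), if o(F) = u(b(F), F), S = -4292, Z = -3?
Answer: -4303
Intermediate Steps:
b(G) = 2 (b(G) = (2*G)/G = 2)
u(M, B) = -3 + B (u(M, B) = -(-3 + B)*(2 - 4)/2 = -(-3 + B)*(-2)/2 = -(6 - 2*B)/2 = -3 + B)
o(F) = -3 + F
S - o(20 - 6) = -4292 - (-3 + (20 - 6)) = -4292 - (-3 + 14) = -4292 - 1*11 = -4292 - 11 = -4303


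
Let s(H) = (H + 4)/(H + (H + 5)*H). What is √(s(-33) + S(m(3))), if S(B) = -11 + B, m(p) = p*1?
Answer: I*√78727/99 ≈ 2.8342*I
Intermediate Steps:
m(p) = p
s(H) = (4 + H)/(H + H*(5 + H)) (s(H) = (4 + H)/(H + (5 + H)*H) = (4 + H)/(H + H*(5 + H)))
√(s(-33) + S(m(3))) = √((4 - 33)/((-33)*(6 - 33)) + (-11 + 3)) = √(-1/33*(-29)/(-27) - 8) = √(-1/33*(-1/27)*(-29) - 8) = √(-29/891 - 8) = √(-7157/891) = I*√78727/99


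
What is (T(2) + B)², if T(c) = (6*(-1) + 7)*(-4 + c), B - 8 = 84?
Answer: 8100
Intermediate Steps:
B = 92 (B = 8 + 84 = 92)
T(c) = -4 + c (T(c) = (-6 + 7)*(-4 + c) = 1*(-4 + c) = -4 + c)
(T(2) + B)² = ((-4 + 2) + 92)² = (-2 + 92)² = 90² = 8100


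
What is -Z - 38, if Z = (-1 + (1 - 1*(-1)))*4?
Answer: -42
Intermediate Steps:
Z = 4 (Z = (-1 + (1 + 1))*4 = (-1 + 2)*4 = 1*4 = 4)
-Z - 38 = -1*4 - 38 = -4 - 38 = -42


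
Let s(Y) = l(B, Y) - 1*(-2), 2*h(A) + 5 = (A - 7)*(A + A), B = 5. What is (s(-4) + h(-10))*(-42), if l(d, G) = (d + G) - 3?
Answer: -7035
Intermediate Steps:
h(A) = -5/2 + A*(-7 + A) (h(A) = -5/2 + ((A - 7)*(A + A))/2 = -5/2 + ((-7 + A)*(2*A))/2 = -5/2 + (2*A*(-7 + A))/2 = -5/2 + A*(-7 + A))
l(d, G) = -3 + G + d (l(d, G) = (G + d) - 3 = -3 + G + d)
s(Y) = 4 + Y (s(Y) = (-3 + Y + 5) - 1*(-2) = (2 + Y) + 2 = 4 + Y)
(s(-4) + h(-10))*(-42) = ((4 - 4) + (-5/2 + (-10)² - 7*(-10)))*(-42) = (0 + (-5/2 + 100 + 70))*(-42) = (0 + 335/2)*(-42) = (335/2)*(-42) = -7035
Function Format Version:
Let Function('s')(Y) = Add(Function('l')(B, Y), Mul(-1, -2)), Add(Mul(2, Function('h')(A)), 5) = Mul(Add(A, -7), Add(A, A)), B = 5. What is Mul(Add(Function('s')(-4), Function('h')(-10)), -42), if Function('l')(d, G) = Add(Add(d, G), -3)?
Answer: -7035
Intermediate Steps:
Function('h')(A) = Add(Rational(-5, 2), Mul(A, Add(-7, A))) (Function('h')(A) = Add(Rational(-5, 2), Mul(Rational(1, 2), Mul(Add(A, -7), Add(A, A)))) = Add(Rational(-5, 2), Mul(Rational(1, 2), Mul(Add(-7, A), Mul(2, A)))) = Add(Rational(-5, 2), Mul(Rational(1, 2), Mul(2, A, Add(-7, A)))) = Add(Rational(-5, 2), Mul(A, Add(-7, A))))
Function('l')(d, G) = Add(-3, G, d) (Function('l')(d, G) = Add(Add(G, d), -3) = Add(-3, G, d))
Function('s')(Y) = Add(4, Y) (Function('s')(Y) = Add(Add(-3, Y, 5), Mul(-1, -2)) = Add(Add(2, Y), 2) = Add(4, Y))
Mul(Add(Function('s')(-4), Function('h')(-10)), -42) = Mul(Add(Add(4, -4), Add(Rational(-5, 2), Pow(-10, 2), Mul(-7, -10))), -42) = Mul(Add(0, Add(Rational(-5, 2), 100, 70)), -42) = Mul(Add(0, Rational(335, 2)), -42) = Mul(Rational(335, 2), -42) = -7035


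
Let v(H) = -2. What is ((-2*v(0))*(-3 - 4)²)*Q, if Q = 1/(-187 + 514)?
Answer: 196/327 ≈ 0.59939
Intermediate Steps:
Q = 1/327 ≈ 0.0030581
((-2*v(0))*(-3 - 4)²)*Q = ((-2*(-2))*(-3 - 4)²)*(1/327) = (4*(-7)²)*(1/327) = (4*49)*(1/327) = 196*(1/327) = 196/327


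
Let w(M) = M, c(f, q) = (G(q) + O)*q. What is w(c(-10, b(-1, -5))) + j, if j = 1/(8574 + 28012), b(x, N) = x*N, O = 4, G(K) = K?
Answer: 1646371/36586 ≈ 45.000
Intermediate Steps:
b(x, N) = N*x
c(f, q) = q*(4 + q) (c(f, q) = (q + 4)*q = (4 + q)*q = q*(4 + q))
j = 1/36586 ≈ 2.7333e-5
w(c(-10, b(-1, -5))) + j = (-5*(-1))*(4 - 5*(-1)) + 1/36586 = 5*(4 + 5) + 1/36586 = 5*9 + 1/36586 = 45 + 1/36586 = 1646371/36586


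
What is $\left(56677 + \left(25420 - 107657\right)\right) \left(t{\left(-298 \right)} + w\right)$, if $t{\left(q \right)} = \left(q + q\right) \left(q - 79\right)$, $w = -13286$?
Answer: $-5403537360$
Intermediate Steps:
$t{\left(q \right)} = 2 q \left(-79 + q\right)$
$\left(56677 + \left(25420 - 107657\right)\right) \left(t{\left(-298 \right)} + w\right) = \left(56677 + \left(25420 - 107657\right)\right) \left(2 \left(-298\right) \left(-79 - 298\right) - 13286\right) = \left(56677 + \left(25420 - 107657\right)\right) \left(2 \left(-298\right) \left(-377\right) - 13286\right) = \left(56677 - 82237\right) \left(224692 - 13286\right) = \left(-25560\right) 211406 = -5403537360$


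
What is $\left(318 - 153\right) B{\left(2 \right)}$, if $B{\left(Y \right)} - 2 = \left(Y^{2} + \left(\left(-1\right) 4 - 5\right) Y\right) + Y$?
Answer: $-1650$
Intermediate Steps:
$B{\left(Y \right)} = 2 + Y^{2} - 8 Y$ ($B{\left(Y \right)} = 2 + \left(\left(Y^{2} + \left(\left(-1\right) 4 - 5\right) Y\right) + Y\right) = 2 + \left(\left(Y^{2} + \left(-4 - 5\right) Y\right) + Y\right) = 2 + \left(\left(Y^{2} - 9 Y\right) + Y\right) = 2 + \left(Y^{2} - 8 Y\right) = 2 + Y^{2} - 8 Y$)
$\left(318 - 153\right) B{\left(2 \right)} = \left(318 - 153\right) \left(2 + 2^{2} - 16\right) = 165 \left(2 + 4 - 16\right) = 165 \left(-10\right) = -1650$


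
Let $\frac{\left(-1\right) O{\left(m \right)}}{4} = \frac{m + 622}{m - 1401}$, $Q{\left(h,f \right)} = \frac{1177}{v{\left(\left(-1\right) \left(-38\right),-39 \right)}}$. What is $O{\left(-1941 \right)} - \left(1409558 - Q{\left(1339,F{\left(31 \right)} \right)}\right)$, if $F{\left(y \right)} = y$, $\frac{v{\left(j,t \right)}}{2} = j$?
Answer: $- \frac{179006461489}{126996} \approx -1.4095 \cdot 10^{6}$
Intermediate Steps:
$v{\left(j,t \right)} = 2 j$
$Q{\left(h,f \right)} = \frac{1177}{76}$ ($Q{\left(h,f \right)} = \frac{1177}{2 \left(\left(-1\right) \left(-38\right)\right)} = \frac{1177}{2 \cdot 38} = \frac{1177}{76}$)
$O{\left(m \right)} = - \frac{4 \left(622 + m\right)}{-1401 + m}$ ($O{\left(m \right)} = - 4 \frac{m + 622}{m - 1401} = - 4 \frac{622 + m}{-1401 + m} = - \frac{4 \left(622 + m\right)}{-1401 + m}$)
$O{\left(-1941 \right)} - \left(1409558 - Q{\left(1339,F{\left(31 \right)} \right)}\right) = \frac{4 \left(-622 - -1941\right)}{-1401 - 1941} - \left(1409558 - \frac{1177}{76}\right) = \frac{4 \left(-622 + 1941\right)}{-3342} - \left(1409558 - \frac{1177}{76}\right) = 4 \left(- \frac{1}{3342}\right) 1319 - \frac{107125231}{76} = - \frac{2638}{1671} - \frac{107125231}{76} = - \frac{179006461489}{126996}$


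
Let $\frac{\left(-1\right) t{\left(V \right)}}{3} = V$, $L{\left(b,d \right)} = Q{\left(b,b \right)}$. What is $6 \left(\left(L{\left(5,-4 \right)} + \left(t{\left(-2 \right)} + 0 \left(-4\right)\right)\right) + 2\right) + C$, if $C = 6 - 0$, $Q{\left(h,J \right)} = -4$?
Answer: $30$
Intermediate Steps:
$L{\left(b,d \right)} = -4$
$t{\left(V \right)} = - 3 V$
$C = 6$ ($C = 6 + 0 = 6$)
$6 \left(\left(L{\left(5,-4 \right)} + \left(t{\left(-2 \right)} + 0 \left(-4\right)\right)\right) + 2\right) + C = 6 \left(\left(-4 + \left(\left(-3\right) \left(-2\right) + 0 \left(-4\right)\right)\right) + 2\right) + 6 = 6 \left(\left(-4 + \left(6 + 0\right)\right) + 2\right) + 6 = 6 \left(\left(-4 + 6\right) + 2\right) + 6 = 6 \left(2 + 2\right) + 6 = 6 \cdot 4 + 6 = 24 + 6 = 30$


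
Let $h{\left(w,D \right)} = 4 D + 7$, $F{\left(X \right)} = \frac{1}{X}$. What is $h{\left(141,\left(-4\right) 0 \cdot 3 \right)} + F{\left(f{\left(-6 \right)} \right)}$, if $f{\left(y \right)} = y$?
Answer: $\frac{41}{6} \approx 6.8333$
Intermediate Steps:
$h{\left(w,D \right)} = 7 + 4 D$
$h{\left(141,\left(-4\right) 0 \cdot 3 \right)} + F{\left(f{\left(-6 \right)} \right)} = \left(7 + 4 \left(-4\right) 0 \cdot 3\right) + \frac{1}{-6} = \left(7 + 4 \cdot 0 \cdot 3\right) - \frac{1}{6} = \left(7 + 4 \cdot 0\right) - \frac{1}{6} = \left(7 + 0\right) - \frac{1}{6} = 7 - \frac{1}{6} = \frac{41}{6}$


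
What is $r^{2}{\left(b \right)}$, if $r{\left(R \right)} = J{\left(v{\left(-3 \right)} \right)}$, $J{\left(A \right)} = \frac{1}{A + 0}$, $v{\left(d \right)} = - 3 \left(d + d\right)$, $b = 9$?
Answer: $\frac{1}{324} \approx 0.0030864$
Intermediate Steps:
$v{\left(d \right)} = - 6 d$ ($v{\left(d \right)} = - 3 \cdot 2 d = - 6 d$)
$J{\left(A \right)} = \frac{1}{A}$
$r{\left(R \right)} = \frac{1}{18}$ ($r{\left(R \right)} = \frac{1}{\left(-6\right) \left(-3\right)} = \frac{1}{18}$)
$r^{2}{\left(b \right)} = \left(\frac{1}{18}\right)^{2} = \frac{1}{324}$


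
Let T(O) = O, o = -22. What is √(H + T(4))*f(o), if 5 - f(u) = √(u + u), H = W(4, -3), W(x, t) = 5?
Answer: 15 - 6*I*√11 ≈ 15.0 - 19.9*I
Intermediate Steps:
H = 5
f(u) = 5 - √2*√u (f(u) = 5 - √(u + u) = 5 - √(2*u) = 5 - √2*√u)
√(H + T(4))*f(o) = √(5 + 4)*(5 - √2*√(-22)) = √9*(5 - √2*I*√22) = 3*(5 - 2*I*√11) = 15 - 6*I*√11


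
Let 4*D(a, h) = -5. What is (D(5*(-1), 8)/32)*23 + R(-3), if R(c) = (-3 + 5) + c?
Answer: -243/128 ≈ -1.8984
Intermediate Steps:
D(a, h) = -5/4 (D(a, h) = (1/4)*(-5) = -5/4)
R(c) = 2 + c
(D(5*(-1), 8)/32)*23 + R(-3) = -5/4/32*23 + (2 - 3) = -5/4*1/32*23 - 1 = -5/128*23 - 1 = -115/128 - 1 = -243/128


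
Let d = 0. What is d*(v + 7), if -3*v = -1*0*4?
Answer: 0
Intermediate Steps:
v = 0 (v = -(-1*0)*4/3 = -0*4 = -1/3*0 = 0)
d*(v + 7) = 0*(0 + 7) = 0*7 = 0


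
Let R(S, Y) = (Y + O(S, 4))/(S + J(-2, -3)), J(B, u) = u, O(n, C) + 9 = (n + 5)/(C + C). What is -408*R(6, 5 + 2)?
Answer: 85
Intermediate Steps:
O(n, C) = -9 + (5 + n)/(2*C) (O(n, C) = -9 + (n + 5)/(C + C) = -9 + (5 + n)/((2*C)) = -9 + (5 + n)*(1/(2*C)) = -9 + (5 + n)/(2*C))
R(S, Y) = (-67/8 + Y + S/8)/(-3 + S) (R(S, Y) = (Y + (1/2)*(5 + S - 18*4)/4)/(S - 3) = (Y + (1/2)*(1/4)*(5 + S - 72))/(-3 + S) = (Y + (1/2)*(1/4)*(-67 + S))/(-3 + S) = (Y + (-67/8 + S/8))/(-3 + S) = (-67/8 + Y + S/8)/(-3 + S))
-408*R(6, 5 + 2) = -51*(-67 + 6 + 8*(5 + 2))/(-3 + 6) = -51*(-67 + 6 + 8*7)/3 = -51*(-67 + 6 + 56)/3 = -51*(-5)/3 = -408*(-5/24) = 85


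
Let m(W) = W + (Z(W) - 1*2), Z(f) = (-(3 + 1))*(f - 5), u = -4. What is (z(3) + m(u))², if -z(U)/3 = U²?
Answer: 9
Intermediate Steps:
Z(f) = 20 - 4*f (Z(f) = (-1*4)*(-5 + f) = -4*(-5 + f) = 20 - 4*f)
z(U) = -3*U²
m(W) = 18 - 3*W (m(W) = W + ((20 - 4*W) - 1*2) = W + ((20 - 4*W) - 2) = W + (18 - 4*W) = 18 - 3*W)
(z(3) + m(u))² = (-3*3² + (18 - 3*(-4)))² = (-3*9 + (18 + 12))² = (-27 + 30)² = 3² = 9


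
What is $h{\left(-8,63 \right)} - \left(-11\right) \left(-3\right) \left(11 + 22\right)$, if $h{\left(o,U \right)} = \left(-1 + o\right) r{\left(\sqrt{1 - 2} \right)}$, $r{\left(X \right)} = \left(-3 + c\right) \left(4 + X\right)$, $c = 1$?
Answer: $-1017 + 18 i \approx -1017.0 + 18.0 i$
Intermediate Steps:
$r{\left(X \right)} = -8 - 2 X$ ($r{\left(X \right)} = \left(-3 + 1\right) \left(4 + X\right) = - 2 \left(4 + X\right) = -8 - 2 X$)
$h{\left(o,U \right)} = \left(-1 + o\right) \left(-8 - 2 i\right)$ ($h{\left(o,U \right)} = \left(-1 + o\right) \left(-8 - 2 \sqrt{1 - 2}\right) = \left(-1 + o\right) \left(-8 - 2 \sqrt{-1}\right) = \left(-1 + o\right) \left(-8 - 2 i\right)$)
$h{\left(-8,63 \right)} - \left(-11\right) \left(-3\right) \left(11 + 22\right) = - 2 \left(-1 - 8\right) \left(4 + i\right) - \left(-11\right) \left(-3\right) \left(11 + 22\right) = \left(-2\right) \left(-9\right) \left(4 + i\right) - 33 \cdot 33 = \left(72 + 18 i\right) - 1089 = -1017 + 18 i$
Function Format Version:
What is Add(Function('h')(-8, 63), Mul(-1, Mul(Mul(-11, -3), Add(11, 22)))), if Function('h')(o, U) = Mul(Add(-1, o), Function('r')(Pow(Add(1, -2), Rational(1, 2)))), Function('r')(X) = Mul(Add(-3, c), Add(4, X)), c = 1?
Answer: Add(-1017, Mul(18, I)) ≈ Add(-1017.0, Mul(18.000, I))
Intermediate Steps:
Function('r')(X) = Add(-8, Mul(-2, X)) (Function('r')(X) = Mul(Add(-3, 1), Add(4, X)) = Mul(-2, Add(4, X)) = Add(-8, Mul(-2, X)))
Function('h')(o, U) = Mul(Add(-1, o), Add(-8, Mul(-2, I))) (Function('h')(o, U) = Mul(Add(-1, o), Add(-8, Mul(-2, Pow(Add(1, -2), Rational(1, 2))))) = Mul(Add(-1, o), Add(-8, Mul(-2, Pow(-1, Rational(1, 2))))) = Mul(Add(-1, o), Add(-8, Mul(-2, I))))
Add(Function('h')(-8, 63), Mul(-1, Mul(Mul(-11, -3), Add(11, 22)))) = Add(Mul(-2, Add(-1, -8), Add(4, I)), Mul(-1, Mul(Mul(-11, -3), Add(11, 22)))) = Add(Mul(-2, -9, Add(4, I)), Mul(-1, Mul(33, 33))) = Add(Add(72, Mul(18, I)), Mul(-1, 1089)) = Add(Add(72, Mul(18, I)), -1089) = Add(-1017, Mul(18, I))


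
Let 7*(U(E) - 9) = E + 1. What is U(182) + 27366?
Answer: 191808/7 ≈ 27401.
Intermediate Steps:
U(E) = 64/7 + E/7 (U(E) = 9 + (E + 1)/7 = 9 + (1 + E)/7 = 9 + (⅐ + E/7) = 64/7 + E/7)
U(182) + 27366 = (64/7 + (⅐)*182) + 27366 = (64/7 + 26) + 27366 = 246/7 + 27366 = 191808/7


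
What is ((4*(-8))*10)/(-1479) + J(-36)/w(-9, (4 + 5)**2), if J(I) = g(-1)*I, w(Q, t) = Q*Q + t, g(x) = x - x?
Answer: 320/1479 ≈ 0.21636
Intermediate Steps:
g(x) = 0
w(Q, t) = t + Q**2 (w(Q, t) = Q**2 + t = t + Q**2)
J(I) = 0 (J(I) = 0*I = 0)
((4*(-8))*10)/(-1479) + J(-36)/w(-9, (4 + 5)**2) = ((4*(-8))*10)/(-1479) + 0/((4 + 5)**2 + (-9)**2) = -32*10*(-1/1479) + 0/(9**2 + 81) = -320*(-1/1479) + 0/(81 + 81) = 320/1479 + 0/162 = 320/1479 + 0*(1/162) = 320/1479 + 0 = 320/1479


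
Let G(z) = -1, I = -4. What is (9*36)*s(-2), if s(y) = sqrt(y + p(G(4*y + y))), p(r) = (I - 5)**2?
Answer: 324*sqrt(79) ≈ 2879.8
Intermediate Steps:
p(r) = 81 (p(r) = (-4 - 5)**2 = (-9)**2 = 81)
s(y) = sqrt(81 + y) (s(y) = sqrt(y + 81) = sqrt(81 + y))
(9*36)*s(-2) = (9*36)*sqrt(81 - 2) = 324*sqrt(79)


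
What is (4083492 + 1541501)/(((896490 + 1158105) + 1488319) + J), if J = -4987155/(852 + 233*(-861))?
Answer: 374551408891/235913676903 ≈ 1.5877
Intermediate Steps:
J = 1662385/66587 (J = -4987155/(852 - 200613) = -4987155/(-199761) = -4987155*(-1/199761) = 1662385/66587 ≈ 24.966)
(4083492 + 1541501)/(((896490 + 1158105) + 1488319) + J) = (4083492 + 1541501)/(((896490 + 1158105) + 1488319) + 1662385/66587) = 5624993/((2054595 + 1488319) + 1662385/66587) = 5624993/(3542914 + 1662385/66587) = 5624993/(235913676903/66587) = 5624993*(66587/235913676903) = 374551408891/235913676903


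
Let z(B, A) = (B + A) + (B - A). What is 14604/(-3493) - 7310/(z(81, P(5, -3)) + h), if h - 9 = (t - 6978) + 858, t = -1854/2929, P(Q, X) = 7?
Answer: -35941530566/12174135435 ≈ -2.9523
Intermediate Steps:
t = -1854/2929 (t = -1854*1/2929 = -1854/2929 ≈ -0.63298)
z(B, A) = 2*B (z(B, A) = (A + B) + (B - A) = 2*B)
h = -17900973/2929 (h = 9 + ((-1854/2929 - 6978) + 858) = 9 + (-20440416/2929 + 858) = 9 - 17927334/2929 = -17900973/2929 ≈ -6111.6)
14604/(-3493) - 7310/(z(81, P(5, -3)) + h) = 14604/(-3493) - 7310/(2*81 - 17900973/2929) = 14604*(-1/3493) - 7310/(162 - 17900973/2929) = -14604/3493 - 7310/(-17426475/2929) = -14604/3493 - 7310*(-2929/17426475) = -14604/3493 + 4282198/3485295 = -35941530566/12174135435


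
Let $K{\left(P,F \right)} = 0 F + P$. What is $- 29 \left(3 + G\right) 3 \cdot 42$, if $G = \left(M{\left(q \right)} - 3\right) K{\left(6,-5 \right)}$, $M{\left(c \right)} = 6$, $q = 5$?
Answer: $-76734$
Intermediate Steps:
$K{\left(P,F \right)} = P$ ($K{\left(P,F \right)} = 0 + P = P$)
$G = 18$ ($G = \left(6 - 3\right) 6 = 3 \cdot 6 = 18$)
$- 29 \left(3 + G\right) 3 \cdot 42 = - 29 \left(3 + 18\right) 3 \cdot 42 = - 29 \cdot 21 \cdot 3 \cdot 42 = \left(-29\right) 63 \cdot 42 = \left(-1827\right) 42 = -76734$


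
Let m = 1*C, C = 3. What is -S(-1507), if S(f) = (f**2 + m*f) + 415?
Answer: -2266943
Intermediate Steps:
m = 3 (m = 1*3 = 3)
S(f) = 415 + f**2 + 3*f (S(f) = (f**2 + 3*f) + 415 = 415 + f**2 + 3*f)
-S(-1507) = -(415 + (-1507)**2 + 3*(-1507)) = -(415 + 2271049 - 4521) = -1*2266943 = -2266943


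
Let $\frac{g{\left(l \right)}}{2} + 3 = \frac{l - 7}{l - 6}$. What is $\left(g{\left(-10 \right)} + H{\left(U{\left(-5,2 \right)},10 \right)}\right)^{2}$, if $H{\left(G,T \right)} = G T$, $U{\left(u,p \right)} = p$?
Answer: $\frac{16641}{64} \approx 260.02$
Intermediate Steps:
$g{\left(l \right)} = -6 + \frac{2 \left(-7 + l\right)}{-6 + l}$ ($g{\left(l \right)} = -6 + 2 \frac{l - 7}{l - 6} = -6 + 2 \frac{-7 + l}{-6 + l} = -6 + \frac{2 \left(-7 + l\right)}{-6 + l}$)
$\left(g{\left(-10 \right)} + H{\left(U{\left(-5,2 \right)},10 \right)}\right)^{2} = \left(\frac{2 \left(11 - -20\right)}{-6 - 10} + 2 \cdot 10\right)^{2} = \left(\frac{2 \left(11 + 20\right)}{-16} + 20\right)^{2} = \left(2 \left(- \frac{1}{16}\right) 31 + 20\right)^{2} = \left(- \frac{31}{8} + 20\right)^{2} = \left(\frac{129}{8}\right)^{2} = \frac{16641}{64}$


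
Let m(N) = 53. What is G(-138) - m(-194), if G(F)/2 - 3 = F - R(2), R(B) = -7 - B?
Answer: -305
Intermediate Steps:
G(F) = 24 + 2*F (G(F) = 6 + 2*(F - (-7 - 1*2)) = 6 + 2*(F - (-7 - 2)) = 6 + 2*(F - 1*(-9)) = 6 + 2*(F + 9) = 6 + 2*(9 + F) = 6 + (18 + 2*F) = 24 + 2*F)
G(-138) - m(-194) = (24 + 2*(-138)) - 1*53 = (24 - 276) - 53 = -252 - 53 = -305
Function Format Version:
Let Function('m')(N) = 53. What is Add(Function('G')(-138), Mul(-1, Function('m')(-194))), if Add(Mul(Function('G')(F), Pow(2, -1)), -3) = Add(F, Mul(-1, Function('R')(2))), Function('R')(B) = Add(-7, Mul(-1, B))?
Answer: -305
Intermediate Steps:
Function('G')(F) = Add(24, Mul(2, F)) (Function('G')(F) = Add(6, Mul(2, Add(F, Mul(-1, Add(-7, Mul(-1, 2)))))) = Add(6, Mul(2, Add(F, Mul(-1, Add(-7, -2))))) = Add(6, Mul(2, Add(F, Mul(-1, -9)))) = Add(6, Mul(2, Add(F, 9))) = Add(6, Mul(2, Add(9, F))) = Add(6, Add(18, Mul(2, F))) = Add(24, Mul(2, F)))
Add(Function('G')(-138), Mul(-1, Function('m')(-194))) = Add(Add(24, Mul(2, -138)), Mul(-1, 53)) = Add(Add(24, -276), -53) = Add(-252, -53) = -305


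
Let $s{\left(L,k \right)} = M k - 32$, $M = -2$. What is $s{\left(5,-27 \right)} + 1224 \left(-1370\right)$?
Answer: $-1676858$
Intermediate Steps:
$s{\left(L,k \right)} = -32 - 2 k$ ($s{\left(L,k \right)} = - 2 k - 32 = -32 - 2 k$)
$s{\left(5,-27 \right)} + 1224 \left(-1370\right) = \left(-32 - -54\right) + 1224 \left(-1370\right) = \left(-32 + 54\right) - 1676880 = 22 - 1676880 = -1676858$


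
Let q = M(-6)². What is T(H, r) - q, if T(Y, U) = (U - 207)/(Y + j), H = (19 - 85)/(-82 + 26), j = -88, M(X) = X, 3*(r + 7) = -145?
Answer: -240512/7293 ≈ -32.978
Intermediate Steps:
r = -166/3 (r = -7 + (⅓)*(-145) = -7 - 145/3 = -166/3 ≈ -55.333)
q = 36 (q = (-6)² = 36)
H = 33/28 (H = -66/(-56) = -66*(-1/56) = 33/28 ≈ 1.1786)
T(Y, U) = (-207 + U)/(-88 + Y) (T(Y, U) = (U - 207)/(Y - 88) = (-207 + U)/(-88 + Y))
T(H, r) - q = (-207 - 166/3)/(-88 + 33/28) - 1*36 = -787/3/(-2431/28) - 36 = -28/2431*(-787/3) - 36 = 22036/7293 - 36 = -240512/7293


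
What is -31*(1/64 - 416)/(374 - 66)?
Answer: 825313/19712 ≈ 41.869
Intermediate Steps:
-31*(1/64 - 416)/(374 - 66) = -31*(1/64 - 416)/308 = -(-825313)/(64*308) = -31*(-26623/19712) = 825313/19712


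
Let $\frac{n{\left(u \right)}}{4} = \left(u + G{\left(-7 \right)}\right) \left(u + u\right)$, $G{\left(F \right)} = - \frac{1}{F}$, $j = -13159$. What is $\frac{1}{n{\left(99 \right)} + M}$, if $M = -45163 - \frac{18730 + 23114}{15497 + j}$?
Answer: $\frac{167}{5567821} \approx 2.9994 \cdot 10^{-5}$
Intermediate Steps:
$n{\left(u \right)} = 8 u \left(\frac{1}{7} + u\right)$ ($n{\left(u \right)} = 4 \left(u - \frac{1}{-7}\right) \left(u + u\right) = 4 \left(u - - \frac{1}{7}\right) 2 u = 4 \left(u + \frac{1}{7}\right) 2 u = 4 \left(\frac{1}{7} + u\right) 2 u = 4 \cdot 2 u \left(\frac{1}{7} + u\right) = 8 u \left(\frac{1}{7} + u\right)$)
$M = - \frac{52816469}{1169}$ ($M = -45163 - \frac{18730 + 23114}{15497 - 13159} = -45163 - \frac{41844}{2338} = -45163 - 41844 \cdot \frac{1}{2338} = -45163 - \frac{20922}{1169} = - \frac{52816469}{1169} \approx -45181.0$)
$\frac{1}{n{\left(99 \right)} + M} = \frac{1}{\frac{8}{7} \cdot 99 \left(1 + 7 \cdot 99\right) - \frac{52816469}{1169}} = \frac{1}{\frac{8}{7} \cdot 99 \left(1 + 693\right) - \frac{52816469}{1169}} = \frac{1}{\frac{8}{7} \cdot 99 \cdot 694 - \frac{52816469}{1169}} = \frac{1}{\frac{549648}{7} - \frac{52816469}{1169}} = \frac{1}{\frac{5567821}{167}} = \frac{167}{5567821}$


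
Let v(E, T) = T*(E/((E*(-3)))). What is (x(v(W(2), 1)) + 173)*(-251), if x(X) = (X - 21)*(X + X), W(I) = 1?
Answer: -422935/9 ≈ -46993.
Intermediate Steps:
v(E, T) = -T/3 (v(E, T) = T*(E/((-3*E))) = T*(E*(-1/(3*E))) = T*(-⅓) = -T/3)
x(X) = 2*X*(-21 + X) (x(X) = (-21 + X)*(2*X) = 2*X*(-21 + X))
(x(v(W(2), 1)) + 173)*(-251) = (2*(-⅓*1)*(-21 - ⅓*1) + 173)*(-251) = (2*(-⅓)*(-21 - ⅓) + 173)*(-251) = (2*(-⅓)*(-64/3) + 173)*(-251) = (128/9 + 173)*(-251) = (1685/9)*(-251) = -422935/9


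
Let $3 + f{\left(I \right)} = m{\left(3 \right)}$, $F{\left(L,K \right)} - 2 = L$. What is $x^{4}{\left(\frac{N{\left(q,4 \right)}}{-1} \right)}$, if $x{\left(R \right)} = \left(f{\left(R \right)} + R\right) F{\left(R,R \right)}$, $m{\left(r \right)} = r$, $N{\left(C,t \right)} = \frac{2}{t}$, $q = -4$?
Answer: $\frac{81}{256} \approx 0.31641$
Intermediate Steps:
$F{\left(L,K \right)} = 2 + L$
$f{\left(I \right)} = 0$ ($f{\left(I \right)} = -3 + 3 = 0$)
$x{\left(R \right)} = R \left(2 + R\right)$ ($x{\left(R \right)} = \left(0 + R\right) \left(2 + R\right) = R \left(2 + R\right)$)
$x^{4}{\left(\frac{N{\left(q,4 \right)}}{-1} \right)} = \left(\frac{2 \cdot \frac{1}{4}}{-1} \left(2 + \frac{2 \cdot \frac{1}{4}}{-1}\right)\right)^{4} = \left(2 \cdot \frac{1}{4} \left(-1\right) \left(2 + 2 \cdot \frac{1}{4} \left(-1\right)\right)\right)^{4} = \left(\frac{1}{2} \left(-1\right) \left(2 + \frac{1}{2} \left(-1\right)\right)\right)^{4} = \left(- \frac{2 - \frac{1}{2}}{2}\right)^{4} = \left(\left(- \frac{1}{2}\right) \frac{3}{2}\right)^{4} = \left(- \frac{3}{4}\right)^{4} = \frac{81}{256}$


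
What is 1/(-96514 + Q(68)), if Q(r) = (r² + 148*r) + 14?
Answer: -1/81812 ≈ -1.2223e-5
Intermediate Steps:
Q(r) = 14 + r² + 148*r
1/(-96514 + Q(68)) = 1/(-96514 + (14 + 68² + 148*68)) = 1/(-96514 + (14 + 4624 + 10064)) = 1/(-96514 + 14702) = 1/(-81812) = -1/81812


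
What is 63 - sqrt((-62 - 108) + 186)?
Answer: 59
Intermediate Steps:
63 - sqrt((-62 - 108) + 186) = 63 - sqrt(-170 + 186) = 63 - sqrt(16) = 63 - 1*4 = 63 - 4 = 59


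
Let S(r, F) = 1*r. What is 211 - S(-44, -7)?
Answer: 255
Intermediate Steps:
S(r, F) = r
211 - S(-44, -7) = 211 - 1*(-44) = 211 + 44 = 255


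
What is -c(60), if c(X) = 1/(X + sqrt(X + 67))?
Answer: -60/3473 + sqrt(127)/3473 ≈ -0.014031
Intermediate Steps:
c(X) = 1/(X + sqrt(67 + X))
-c(60) = -1/(60 + sqrt(67 + 60)) = -1/(60 + sqrt(127))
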